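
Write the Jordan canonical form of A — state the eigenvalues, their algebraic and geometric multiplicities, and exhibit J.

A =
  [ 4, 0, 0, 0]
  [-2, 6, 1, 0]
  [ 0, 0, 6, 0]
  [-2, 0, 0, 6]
J_1(4) ⊕ J_2(6) ⊕ J_1(6)

The characteristic polynomial is
  det(x·I − A) = x^4 - 22*x^3 + 180*x^2 - 648*x + 864 = (x - 6)^3*(x - 4)

Eigenvalues and multiplicities (the geometric multiplicity of λ is n − rank(A − λI), which equals the number of Jordan blocks for λ):
  λ = 4: algebraic multiplicity = 1, geometric multiplicity = 1
  λ = 6: algebraic multiplicity = 3, geometric multiplicity = 2

Determining the block sizes for each eigenvalue:
  λ = 4: one block (gm = 1), so the single block has size am = 1 → block sizes [1]
  λ = 6: 2 blocks summing to 3 forces exactly one block of size 2 and the rest size 1 → block sizes [2, 1]

Assembling the blocks gives a Jordan form
J =
  [4, 0, 0, 0]
  [0, 6, 1, 0]
  [0, 0, 6, 0]
  [0, 0, 0, 6]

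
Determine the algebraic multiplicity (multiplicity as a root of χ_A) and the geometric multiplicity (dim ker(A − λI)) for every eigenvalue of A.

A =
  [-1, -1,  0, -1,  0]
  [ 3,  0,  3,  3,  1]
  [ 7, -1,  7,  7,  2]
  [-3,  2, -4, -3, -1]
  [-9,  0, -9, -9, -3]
λ = 0: alg = 5, geom = 2

Step 1 — factor the characteristic polynomial to read off the algebraic multiplicities:
  χ_A(x) = x^5

Step 2 — compute geometric multiplicities via the rank-nullity identity g(λ) = n − rank(A − λI):
  rank(A − (0)·I) = 3, so dim ker(A − (0)·I) = n − 3 = 2

Summary:
  λ = 0: algebraic multiplicity = 5, geometric multiplicity = 2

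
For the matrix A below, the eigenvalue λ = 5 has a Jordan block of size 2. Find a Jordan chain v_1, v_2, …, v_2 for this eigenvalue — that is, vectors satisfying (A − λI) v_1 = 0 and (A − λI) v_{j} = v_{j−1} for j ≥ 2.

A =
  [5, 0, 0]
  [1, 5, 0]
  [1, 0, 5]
A Jordan chain for λ = 5 of length 2:
v_1 = (0, 1, 1)ᵀ
v_2 = (1, 0, 0)ᵀ

Let N = A − (5)·I. We want v_2 with N^2 v_2 = 0 but N^1 v_2 ≠ 0; then v_{j-1} := N · v_j for j = 2, …, 2.

Pick v_2 = (1, 0, 0)ᵀ.
Then v_1 = N · v_2 = (0, 1, 1)ᵀ.

Sanity check: (A − (5)·I) v_1 = (0, 0, 0)ᵀ = 0. ✓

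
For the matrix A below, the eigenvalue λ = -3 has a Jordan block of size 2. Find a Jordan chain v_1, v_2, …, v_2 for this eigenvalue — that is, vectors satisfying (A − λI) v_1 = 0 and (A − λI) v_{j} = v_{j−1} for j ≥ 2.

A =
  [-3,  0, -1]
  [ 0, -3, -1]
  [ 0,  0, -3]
A Jordan chain for λ = -3 of length 2:
v_1 = (-1, -1, 0)ᵀ
v_2 = (0, 0, 1)ᵀ

Let N = A − (-3)·I. We want v_2 with N^2 v_2 = 0 but N^1 v_2 ≠ 0; then v_{j-1} := N · v_j for j = 2, …, 2.

Pick v_2 = (0, 0, 1)ᵀ.
Then v_1 = N · v_2 = (-1, -1, 0)ᵀ.

Sanity check: (A − (-3)·I) v_1 = (0, 0, 0)ᵀ = 0. ✓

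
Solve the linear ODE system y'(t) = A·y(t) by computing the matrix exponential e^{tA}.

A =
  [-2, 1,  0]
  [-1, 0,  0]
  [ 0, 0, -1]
e^{tA} =
  [-t*exp(-t) + exp(-t), t*exp(-t), 0]
  [-t*exp(-t), t*exp(-t) + exp(-t), 0]
  [0, 0, exp(-t)]

Strategy: write A = P · J · P⁻¹ where J is a Jordan canonical form, so e^{tA} = P · e^{tJ} · P⁻¹, and e^{tJ} can be computed block-by-block.

A has Jordan form
J =
  [-1,  1,  0]
  [ 0, -1,  0]
  [ 0,  0, -1]
(up to reordering of blocks).

Per-block formulas:
  For a 1×1 block at λ = -1: exp(t · [-1]) = [e^(-1t)].
  For a 2×2 Jordan block J_2(-1): exp(t · J_2(-1)) = e^(-1t)·(I + t·N), where N is the 2×2 nilpotent shift.

After assembling e^{tJ} and conjugating by P, we get:

e^{tA} =
  [-t*exp(-t) + exp(-t), t*exp(-t), 0]
  [-t*exp(-t), t*exp(-t) + exp(-t), 0]
  [0, 0, exp(-t)]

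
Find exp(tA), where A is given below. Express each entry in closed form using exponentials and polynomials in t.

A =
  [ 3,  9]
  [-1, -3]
e^{tA} =
  [3*t + 1, 9*t]
  [-t, 1 - 3*t]

Strategy: write A = P · J · P⁻¹ where J is a Jordan canonical form, so e^{tA} = P · e^{tJ} · P⁻¹, and e^{tJ} can be computed block-by-block.

A has Jordan form
J =
  [0, 1]
  [0, 0]
(up to reordering of blocks).

Per-block formulas:
  For a 2×2 Jordan block J_2(0): exp(t · J_2(0)) = e^(0t)·(I + t·N), where N is the 2×2 nilpotent shift.

After assembling e^{tJ} and conjugating by P, we get:

e^{tA} =
  [3*t + 1, 9*t]
  [-t, 1 - 3*t]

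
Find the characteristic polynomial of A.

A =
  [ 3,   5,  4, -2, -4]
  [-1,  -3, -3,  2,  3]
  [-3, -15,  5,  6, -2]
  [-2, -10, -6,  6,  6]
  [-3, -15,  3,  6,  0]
x^5 - 11*x^4 + 48*x^3 - 104*x^2 + 112*x - 48

Expanding det(x·I − A) (e.g. by cofactor expansion or by noting that A is similar to its Jordan form J, which has the same characteristic polynomial as A) gives
  χ_A(x) = x^5 - 11*x^4 + 48*x^3 - 104*x^2 + 112*x - 48
which factors as (x - 3)*(x - 2)^4. The eigenvalues (with algebraic multiplicities) are λ = 2 with multiplicity 4, λ = 3 with multiplicity 1.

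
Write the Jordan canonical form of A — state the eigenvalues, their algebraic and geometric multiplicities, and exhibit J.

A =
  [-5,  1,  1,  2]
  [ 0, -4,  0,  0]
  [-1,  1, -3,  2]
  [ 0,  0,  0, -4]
J_2(-4) ⊕ J_1(-4) ⊕ J_1(-4)

The characteristic polynomial is
  det(x·I − A) = x^4 + 16*x^3 + 96*x^2 + 256*x + 256 = (x + 4)^4

Eigenvalues and multiplicities (the geometric multiplicity of λ is n − rank(A − λI), which equals the number of Jordan blocks for λ):
  λ = -4: algebraic multiplicity = 4, geometric multiplicity = 3

Determining the block sizes for each eigenvalue:
  λ = -4: 3 blocks summing to 4 forces exactly one block of size 2 and the rest size 1 → block sizes [2, 1, 1]

Assembling the blocks gives a Jordan form
J =
  [-4,  1,  0,  0]
  [ 0, -4,  0,  0]
  [ 0,  0, -4,  0]
  [ 0,  0,  0, -4]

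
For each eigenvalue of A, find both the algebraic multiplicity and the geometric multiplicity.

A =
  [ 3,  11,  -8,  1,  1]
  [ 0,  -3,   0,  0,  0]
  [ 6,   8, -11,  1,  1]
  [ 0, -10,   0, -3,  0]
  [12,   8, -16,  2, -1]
λ = -3: alg = 5, geom = 3

Step 1 — factor the characteristic polynomial to read off the algebraic multiplicities:
  χ_A(x) = (x + 3)^5

Step 2 — compute geometric multiplicities via the rank-nullity identity g(λ) = n − rank(A − λI):
  rank(A − (-3)·I) = 2, so dim ker(A − (-3)·I) = n − 2 = 3

Summary:
  λ = -3: algebraic multiplicity = 5, geometric multiplicity = 3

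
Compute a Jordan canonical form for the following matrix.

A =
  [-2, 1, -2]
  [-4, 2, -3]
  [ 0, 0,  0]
J_3(0)

The characteristic polynomial is
  det(x·I − A) = x^3

Eigenvalues and multiplicities (the geometric multiplicity of λ is n − rank(A − λI), which equals the number of Jordan blocks for λ):
  λ = 0: algebraic multiplicity = 3, geometric multiplicity = 1

Determining the block sizes for each eigenvalue:
  λ = 0: one block (gm = 1), so the single block has size am = 3 → block sizes [3]

Assembling the blocks gives a Jordan form
J =
  [0, 1, 0]
  [0, 0, 1]
  [0, 0, 0]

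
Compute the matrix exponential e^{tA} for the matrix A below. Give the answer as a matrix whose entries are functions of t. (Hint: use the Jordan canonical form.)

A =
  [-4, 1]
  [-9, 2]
e^{tA} =
  [-3*t*exp(-t) + exp(-t), t*exp(-t)]
  [-9*t*exp(-t), 3*t*exp(-t) + exp(-t)]

Strategy: write A = P · J · P⁻¹ where J is a Jordan canonical form, so e^{tA} = P · e^{tJ} · P⁻¹, and e^{tJ} can be computed block-by-block.

A has Jordan form
J =
  [-1,  1]
  [ 0, -1]
(up to reordering of blocks).

Per-block formulas:
  For a 2×2 Jordan block J_2(-1): exp(t · J_2(-1)) = e^(-1t)·(I + t·N), where N is the 2×2 nilpotent shift.

After assembling e^{tJ} and conjugating by P, we get:

e^{tA} =
  [-3*t*exp(-t) + exp(-t), t*exp(-t)]
  [-9*t*exp(-t), 3*t*exp(-t) + exp(-t)]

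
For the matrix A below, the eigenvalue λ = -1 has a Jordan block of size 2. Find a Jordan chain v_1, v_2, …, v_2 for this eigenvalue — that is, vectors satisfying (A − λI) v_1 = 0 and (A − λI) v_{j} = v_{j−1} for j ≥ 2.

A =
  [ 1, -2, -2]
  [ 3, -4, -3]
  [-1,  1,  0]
A Jordan chain for λ = -1 of length 2:
v_1 = (2, 3, -1)ᵀ
v_2 = (1, 0, 0)ᵀ

Let N = A − (-1)·I. We want v_2 with N^2 v_2 = 0 but N^1 v_2 ≠ 0; then v_{j-1} := N · v_j for j = 2, …, 2.

Pick v_2 = (1, 0, 0)ᵀ.
Then v_1 = N · v_2 = (2, 3, -1)ᵀ.

Sanity check: (A − (-1)·I) v_1 = (0, 0, 0)ᵀ = 0. ✓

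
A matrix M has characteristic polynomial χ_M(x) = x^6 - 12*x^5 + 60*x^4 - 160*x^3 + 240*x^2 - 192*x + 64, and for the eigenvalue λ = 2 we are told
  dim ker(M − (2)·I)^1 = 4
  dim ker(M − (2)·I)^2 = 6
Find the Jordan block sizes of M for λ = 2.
Block sizes for λ = 2: [2, 2, 1, 1]

From the dimensions of kernels of powers, the number of Jordan blocks of size at least j is d_j − d_{j−1} where d_j = dim ker(N^j) (with d_0 = 0). Computing the differences gives [4, 2].
The number of blocks of size exactly k is (#blocks of size ≥ k) − (#blocks of size ≥ k + 1), so the partition is: 2 block(s) of size 1, 2 block(s) of size 2.
In nonincreasing order the block sizes are [2, 2, 1, 1].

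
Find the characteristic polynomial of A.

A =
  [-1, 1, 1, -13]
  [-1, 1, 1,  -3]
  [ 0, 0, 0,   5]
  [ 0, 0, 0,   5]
x^4 - 5*x^3

Expanding det(x·I − A) (e.g. by cofactor expansion or by noting that A is similar to its Jordan form J, which has the same characteristic polynomial as A) gives
  χ_A(x) = x^4 - 5*x^3
which factors as x^3*(x - 5). The eigenvalues (with algebraic multiplicities) are λ = 0 with multiplicity 3, λ = 5 with multiplicity 1.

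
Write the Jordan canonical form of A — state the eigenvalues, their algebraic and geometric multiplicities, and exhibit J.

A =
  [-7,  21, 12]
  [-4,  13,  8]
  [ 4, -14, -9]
J_2(-1) ⊕ J_1(-1)

The characteristic polynomial is
  det(x·I − A) = x^3 + 3*x^2 + 3*x + 1 = (x + 1)^3

Eigenvalues and multiplicities (the geometric multiplicity of λ is n − rank(A − λI), which equals the number of Jordan blocks for λ):
  λ = -1: algebraic multiplicity = 3, geometric multiplicity = 2

Determining the block sizes for each eigenvalue:
  λ = -1: 2 blocks summing to 3 forces exactly one block of size 2 and the rest size 1 → block sizes [2, 1]

Assembling the blocks gives a Jordan form
J =
  [-1,  1,  0]
  [ 0, -1,  0]
  [ 0,  0, -1]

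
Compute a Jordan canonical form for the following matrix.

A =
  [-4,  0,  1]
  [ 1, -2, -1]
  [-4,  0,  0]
J_3(-2)

The characteristic polynomial is
  det(x·I − A) = x^3 + 6*x^2 + 12*x + 8 = (x + 2)^3

Eigenvalues and multiplicities (the geometric multiplicity of λ is n − rank(A − λI), which equals the number of Jordan blocks for λ):
  λ = -2: algebraic multiplicity = 3, geometric multiplicity = 1

Determining the block sizes for each eigenvalue:
  λ = -2: one block (gm = 1), so the single block has size am = 3 → block sizes [3]

Assembling the blocks gives a Jordan form
J =
  [-2,  1,  0]
  [ 0, -2,  1]
  [ 0,  0, -2]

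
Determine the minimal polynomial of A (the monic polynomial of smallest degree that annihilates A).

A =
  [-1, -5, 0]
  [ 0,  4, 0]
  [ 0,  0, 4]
x^2 - 3*x - 4

The characteristic polynomial is χ_A(x) = (x - 4)^2*(x + 1), so the eigenvalues are known. The minimal polynomial is
  m_A(x) = Π_λ (x − λ)^{k_λ}
where k_λ is the size of the *largest* Jordan block for λ (equivalently, the smallest k with (A − λI)^k v = 0 for every generalised eigenvector v of λ).

  λ = -1: largest Jordan block has size 1, contributing (x + 1)
  λ = 4: largest Jordan block has size 1, contributing (x − 4)

So m_A(x) = (x - 4)*(x + 1) = x^2 - 3*x - 4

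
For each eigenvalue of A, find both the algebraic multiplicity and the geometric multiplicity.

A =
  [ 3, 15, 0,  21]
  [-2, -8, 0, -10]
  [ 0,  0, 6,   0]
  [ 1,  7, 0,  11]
λ = 0: alg = 2, geom = 1; λ = 6: alg = 2, geom = 2

Step 1 — factor the characteristic polynomial to read off the algebraic multiplicities:
  χ_A(x) = x^2*(x - 6)^2

Step 2 — compute geometric multiplicities via the rank-nullity identity g(λ) = n − rank(A − λI):
  rank(A − (0)·I) = 3, so dim ker(A − (0)·I) = n − 3 = 1
  rank(A − (6)·I) = 2, so dim ker(A − (6)·I) = n − 2 = 2

Summary:
  λ = 0: algebraic multiplicity = 2, geometric multiplicity = 1
  λ = 6: algebraic multiplicity = 2, geometric multiplicity = 2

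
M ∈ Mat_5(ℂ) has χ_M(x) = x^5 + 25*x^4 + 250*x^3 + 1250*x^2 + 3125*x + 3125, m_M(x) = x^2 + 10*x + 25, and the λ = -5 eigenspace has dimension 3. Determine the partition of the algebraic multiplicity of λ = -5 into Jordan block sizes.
Block sizes for λ = -5: [2, 2, 1]

Step 1 — from the characteristic polynomial, algebraic multiplicity of λ = -5 is 5. From dim ker(M − (-5)·I) = 3, there are exactly 3 Jordan blocks for λ = -5.
Step 2 — from the minimal polynomial, the factor (x + 5)^2 tells us the largest block for λ = -5 has size 2.
Step 3 — with total size 5, 3 blocks, and largest block 2, the block sizes (in nonincreasing order) are [2, 2, 1].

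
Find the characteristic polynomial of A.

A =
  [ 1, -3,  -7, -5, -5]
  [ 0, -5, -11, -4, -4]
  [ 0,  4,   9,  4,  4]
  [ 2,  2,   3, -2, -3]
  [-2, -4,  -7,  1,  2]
x^5 - 5*x^4 + 10*x^3 - 10*x^2 + 5*x - 1

Expanding det(x·I − A) (e.g. by cofactor expansion or by noting that A is similar to its Jordan form J, which has the same characteristic polynomial as A) gives
  χ_A(x) = x^5 - 5*x^4 + 10*x^3 - 10*x^2 + 5*x - 1
which factors as (x - 1)^5. The eigenvalues (with algebraic multiplicities) are λ = 1 with multiplicity 5.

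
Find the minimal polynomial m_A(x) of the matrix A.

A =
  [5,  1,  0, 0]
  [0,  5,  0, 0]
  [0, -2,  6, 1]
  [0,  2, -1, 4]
x^2 - 10*x + 25

The characteristic polynomial is χ_A(x) = (x - 5)^4, so the eigenvalues are known. The minimal polynomial is
  m_A(x) = Π_λ (x − λ)^{k_λ}
where k_λ is the size of the *largest* Jordan block for λ (equivalently, the smallest k with (A − λI)^k v = 0 for every generalised eigenvector v of λ).

  λ = 5: largest Jordan block has size 2, contributing (x − 5)^2

So m_A(x) = (x - 5)^2 = x^2 - 10*x + 25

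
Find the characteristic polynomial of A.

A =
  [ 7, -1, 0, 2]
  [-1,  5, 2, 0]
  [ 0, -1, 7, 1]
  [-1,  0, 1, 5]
x^4 - 24*x^3 + 216*x^2 - 864*x + 1296

Expanding det(x·I − A) (e.g. by cofactor expansion or by noting that A is similar to its Jordan form J, which has the same characteristic polynomial as A) gives
  χ_A(x) = x^4 - 24*x^3 + 216*x^2 - 864*x + 1296
which factors as (x - 6)^4. The eigenvalues (with algebraic multiplicities) are λ = 6 with multiplicity 4.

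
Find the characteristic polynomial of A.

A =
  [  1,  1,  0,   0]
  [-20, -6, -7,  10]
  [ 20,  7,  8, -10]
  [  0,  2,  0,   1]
x^4 - 4*x^3 + 6*x^2 - 4*x + 1

Expanding det(x·I − A) (e.g. by cofactor expansion or by noting that A is similar to its Jordan form J, which has the same characteristic polynomial as A) gives
  χ_A(x) = x^4 - 4*x^3 + 6*x^2 - 4*x + 1
which factors as (x - 1)^4. The eigenvalues (with algebraic multiplicities) are λ = 1 with multiplicity 4.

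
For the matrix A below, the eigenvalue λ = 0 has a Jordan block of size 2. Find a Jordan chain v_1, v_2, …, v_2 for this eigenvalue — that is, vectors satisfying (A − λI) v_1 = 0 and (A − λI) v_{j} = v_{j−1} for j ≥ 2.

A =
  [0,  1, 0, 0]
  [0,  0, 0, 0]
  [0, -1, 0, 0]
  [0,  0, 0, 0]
A Jordan chain for λ = 0 of length 2:
v_1 = (1, 0, -1, 0)ᵀ
v_2 = (0, 1, 0, 0)ᵀ

Let N = A − (0)·I. We want v_2 with N^2 v_2 = 0 but N^1 v_2 ≠ 0; then v_{j-1} := N · v_j for j = 2, …, 2.

Pick v_2 = (0, 1, 0, 0)ᵀ.
Then v_1 = N · v_2 = (1, 0, -1, 0)ᵀ.

Sanity check: (A − (0)·I) v_1 = (0, 0, 0, 0)ᵀ = 0. ✓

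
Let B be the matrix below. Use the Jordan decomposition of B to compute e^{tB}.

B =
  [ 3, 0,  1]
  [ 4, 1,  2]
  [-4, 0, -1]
e^{tB} =
  [2*t*exp(t) + exp(t), 0, t*exp(t)]
  [4*t*exp(t), exp(t), 2*t*exp(t)]
  [-4*t*exp(t), 0, -2*t*exp(t) + exp(t)]

Strategy: write B = P · J · P⁻¹ where J is a Jordan canonical form, so e^{tB} = P · e^{tJ} · P⁻¹, and e^{tJ} can be computed block-by-block.

B has Jordan form
J =
  [1, 1, 0]
  [0, 1, 0]
  [0, 0, 1]
(up to reordering of blocks).

Per-block formulas:
  For a 1×1 block at λ = 1: exp(t · [1]) = [e^(1t)].
  For a 2×2 Jordan block J_2(1): exp(t · J_2(1)) = e^(1t)·(I + t·N), where N is the 2×2 nilpotent shift.

After assembling e^{tJ} and conjugating by P, we get:

e^{tB} =
  [2*t*exp(t) + exp(t), 0, t*exp(t)]
  [4*t*exp(t), exp(t), 2*t*exp(t)]
  [-4*t*exp(t), 0, -2*t*exp(t) + exp(t)]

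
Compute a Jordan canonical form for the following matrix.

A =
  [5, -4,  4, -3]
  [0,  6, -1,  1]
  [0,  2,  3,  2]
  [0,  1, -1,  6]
J_3(5) ⊕ J_1(5)

The characteristic polynomial is
  det(x·I − A) = x^4 - 20*x^3 + 150*x^2 - 500*x + 625 = (x - 5)^4

Eigenvalues and multiplicities (the geometric multiplicity of λ is n − rank(A − λI), which equals the number of Jordan blocks for λ):
  λ = 5: algebraic multiplicity = 4, geometric multiplicity = 2

Determining the block sizes for each eigenvalue:
  λ = 5: with am = 4 and gm = 2, the partition is not yet determined (e.g. several partitions of 4 into 2 parts exist). Let N = A − (5)·I. Computing rank(N^1) = 2, rank(N^2) = 1, rank(N^3) = 0; the number of blocks of size ≥ j is rank(N^{j−1}) − rank(N^j), giving [2, 1, 1]. So we have 1 block(s) of size 3, 1 block(s) of size 1 → block sizes [3, 1]

Assembling the blocks gives a Jordan form
J =
  [5, 1, 0, 0]
  [0, 5, 1, 0]
  [0, 0, 5, 0]
  [0, 0, 0, 5]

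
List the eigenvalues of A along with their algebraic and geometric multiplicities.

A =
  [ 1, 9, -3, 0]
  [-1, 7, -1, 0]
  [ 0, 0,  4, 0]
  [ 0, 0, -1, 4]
λ = 4: alg = 4, geom = 2

Step 1 — factor the characteristic polynomial to read off the algebraic multiplicities:
  χ_A(x) = (x - 4)^4

Step 2 — compute geometric multiplicities via the rank-nullity identity g(λ) = n − rank(A − λI):
  rank(A − (4)·I) = 2, so dim ker(A − (4)·I) = n − 2 = 2

Summary:
  λ = 4: algebraic multiplicity = 4, geometric multiplicity = 2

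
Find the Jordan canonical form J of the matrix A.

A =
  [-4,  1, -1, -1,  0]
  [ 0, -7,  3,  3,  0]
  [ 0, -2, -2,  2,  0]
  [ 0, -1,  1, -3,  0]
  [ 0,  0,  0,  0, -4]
J_2(-4) ⊕ J_1(-4) ⊕ J_1(-4) ⊕ J_1(-4)

The characteristic polynomial is
  det(x·I − A) = x^5 + 20*x^4 + 160*x^3 + 640*x^2 + 1280*x + 1024 = (x + 4)^5

Eigenvalues and multiplicities (the geometric multiplicity of λ is n − rank(A − λI), which equals the number of Jordan blocks for λ):
  λ = -4: algebraic multiplicity = 5, geometric multiplicity = 4

Determining the block sizes for each eigenvalue:
  λ = -4: 4 blocks summing to 5 forces exactly one block of size 2 and the rest size 1 → block sizes [2, 1, 1, 1]

Assembling the blocks gives a Jordan form
J =
  [-4,  1,  0,  0,  0]
  [ 0, -4,  0,  0,  0]
  [ 0,  0, -4,  0,  0]
  [ 0,  0,  0, -4,  0]
  [ 0,  0,  0,  0, -4]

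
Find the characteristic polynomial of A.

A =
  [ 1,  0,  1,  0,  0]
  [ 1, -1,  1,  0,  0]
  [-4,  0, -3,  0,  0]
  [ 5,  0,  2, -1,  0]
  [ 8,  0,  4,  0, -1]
x^5 + 5*x^4 + 10*x^3 + 10*x^2 + 5*x + 1

Expanding det(x·I − A) (e.g. by cofactor expansion or by noting that A is similar to its Jordan form J, which has the same characteristic polynomial as A) gives
  χ_A(x) = x^5 + 5*x^4 + 10*x^3 + 10*x^2 + 5*x + 1
which factors as (x + 1)^5. The eigenvalues (with algebraic multiplicities) are λ = -1 with multiplicity 5.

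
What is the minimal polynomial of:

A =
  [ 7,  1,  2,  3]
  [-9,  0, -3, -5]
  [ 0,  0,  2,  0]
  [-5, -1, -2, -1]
x^3 - 6*x^2 + 12*x - 8

The characteristic polynomial is χ_A(x) = (x - 2)^4, so the eigenvalues are known. The minimal polynomial is
  m_A(x) = Π_λ (x − λ)^{k_λ}
where k_λ is the size of the *largest* Jordan block for λ (equivalently, the smallest k with (A − λI)^k v = 0 for every generalised eigenvector v of λ).

  λ = 2: largest Jordan block has size 3, contributing (x − 2)^3

So m_A(x) = (x - 2)^3 = x^3 - 6*x^2 + 12*x - 8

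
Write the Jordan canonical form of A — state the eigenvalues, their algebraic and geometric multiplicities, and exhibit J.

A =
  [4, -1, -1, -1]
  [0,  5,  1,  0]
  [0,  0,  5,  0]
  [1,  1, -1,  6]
J_3(5) ⊕ J_1(5)

The characteristic polynomial is
  det(x·I − A) = x^4 - 20*x^3 + 150*x^2 - 500*x + 625 = (x - 5)^4

Eigenvalues and multiplicities (the geometric multiplicity of λ is n − rank(A − λI), which equals the number of Jordan blocks for λ):
  λ = 5: algebraic multiplicity = 4, geometric multiplicity = 2

Determining the block sizes for each eigenvalue:
  λ = 5: with am = 4 and gm = 2, the partition is not yet determined (e.g. several partitions of 4 into 2 parts exist). Let N = A − (5)·I. Computing rank(N^1) = 2, rank(N^2) = 1, rank(N^3) = 0; the number of blocks of size ≥ j is rank(N^{j−1}) − rank(N^j), giving [2, 1, 1]. So we have 1 block(s) of size 3, 1 block(s) of size 1 → block sizes [3, 1]

Assembling the blocks gives a Jordan form
J =
  [5, 1, 0, 0]
  [0, 5, 1, 0]
  [0, 0, 5, 0]
  [0, 0, 0, 5]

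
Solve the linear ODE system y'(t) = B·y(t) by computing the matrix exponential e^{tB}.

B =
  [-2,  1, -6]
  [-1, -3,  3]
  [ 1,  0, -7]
e^{tB} =
  [-3*t^2*exp(-4*t)/2 + 2*t*exp(-4*t) + exp(-4*t), 3*t^2*exp(-4*t)/2 + t*exp(-4*t), 9*t^2*exp(-4*t)/2 - 6*t*exp(-4*t)]
  [-t*exp(-4*t), t*exp(-4*t) + exp(-4*t), 3*t*exp(-4*t)]
  [-t^2*exp(-4*t)/2 + t*exp(-4*t), t^2*exp(-4*t)/2, 3*t^2*exp(-4*t)/2 - 3*t*exp(-4*t) + exp(-4*t)]

Strategy: write B = P · J · P⁻¹ where J is a Jordan canonical form, so e^{tB} = P · e^{tJ} · P⁻¹, and e^{tJ} can be computed block-by-block.

B has Jordan form
J =
  [-4,  1,  0]
  [ 0, -4,  1]
  [ 0,  0, -4]
(up to reordering of blocks).

Per-block formulas:
  For a 3×3 Jordan block J_3(-4): exp(t · J_3(-4)) = e^(-4t)·(I + t·N + (t^2/2)·N^2), where N is the 3×3 nilpotent shift.

After assembling e^{tJ} and conjugating by P, we get:

e^{tB} =
  [-3*t^2*exp(-4*t)/2 + 2*t*exp(-4*t) + exp(-4*t), 3*t^2*exp(-4*t)/2 + t*exp(-4*t), 9*t^2*exp(-4*t)/2 - 6*t*exp(-4*t)]
  [-t*exp(-4*t), t*exp(-4*t) + exp(-4*t), 3*t*exp(-4*t)]
  [-t^2*exp(-4*t)/2 + t*exp(-4*t), t^2*exp(-4*t)/2, 3*t^2*exp(-4*t)/2 - 3*t*exp(-4*t) + exp(-4*t)]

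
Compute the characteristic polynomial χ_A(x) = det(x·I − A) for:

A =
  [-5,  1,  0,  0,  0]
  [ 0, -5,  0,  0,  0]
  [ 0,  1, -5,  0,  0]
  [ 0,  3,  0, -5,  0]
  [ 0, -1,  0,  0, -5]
x^5 + 25*x^4 + 250*x^3 + 1250*x^2 + 3125*x + 3125

Expanding det(x·I − A) (e.g. by cofactor expansion or by noting that A is similar to its Jordan form J, which has the same characteristic polynomial as A) gives
  χ_A(x) = x^5 + 25*x^4 + 250*x^3 + 1250*x^2 + 3125*x + 3125
which factors as (x + 5)^5. The eigenvalues (with algebraic multiplicities) are λ = -5 with multiplicity 5.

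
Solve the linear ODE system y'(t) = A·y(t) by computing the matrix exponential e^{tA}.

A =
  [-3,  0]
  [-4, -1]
e^{tA} =
  [exp(-3*t), 0]
  [-2*exp(-t) + 2*exp(-3*t), exp(-t)]

Strategy: write A = P · J · P⁻¹ where J is a Jordan canonical form, so e^{tA} = P · e^{tJ} · P⁻¹, and e^{tJ} can be computed block-by-block.

A has Jordan form
J =
  [-3,  0]
  [ 0, -1]
(up to reordering of blocks).

Per-block formulas:
  For a 1×1 block at λ = -1: exp(t · [-1]) = [e^(-1t)].
  For a 1×1 block at λ = -3: exp(t · [-3]) = [e^(-3t)].

After assembling e^{tJ} and conjugating by P, we get:

e^{tA} =
  [exp(-3*t), 0]
  [-2*exp(-t) + 2*exp(-3*t), exp(-t)]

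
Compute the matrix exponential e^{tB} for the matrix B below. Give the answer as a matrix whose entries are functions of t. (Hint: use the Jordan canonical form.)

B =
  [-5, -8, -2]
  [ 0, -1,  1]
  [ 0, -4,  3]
e^{tB} =
  [exp(-5*t), 4*t*exp(t) - 2*exp(t) + 2*exp(-5*t), -2*t*exp(t)]
  [0, -2*t*exp(t) + exp(t), t*exp(t)]
  [0, -4*t*exp(t), 2*t*exp(t) + exp(t)]

Strategy: write B = P · J · P⁻¹ where J is a Jordan canonical form, so e^{tB} = P · e^{tJ} · P⁻¹, and e^{tJ} can be computed block-by-block.

B has Jordan form
J =
  [-5, 0, 0]
  [ 0, 1, 1]
  [ 0, 0, 1]
(up to reordering of blocks).

Per-block formulas:
  For a 1×1 block at λ = -5: exp(t · [-5]) = [e^(-5t)].
  For a 2×2 Jordan block J_2(1): exp(t · J_2(1)) = e^(1t)·(I + t·N), where N is the 2×2 nilpotent shift.

After assembling e^{tJ} and conjugating by P, we get:

e^{tB} =
  [exp(-5*t), 4*t*exp(t) - 2*exp(t) + 2*exp(-5*t), -2*t*exp(t)]
  [0, -2*t*exp(t) + exp(t), t*exp(t)]
  [0, -4*t*exp(t), 2*t*exp(t) + exp(t)]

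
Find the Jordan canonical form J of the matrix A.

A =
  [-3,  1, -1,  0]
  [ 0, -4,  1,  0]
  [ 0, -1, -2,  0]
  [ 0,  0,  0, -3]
J_2(-3) ⊕ J_1(-3) ⊕ J_1(-3)

The characteristic polynomial is
  det(x·I − A) = x^4 + 12*x^3 + 54*x^2 + 108*x + 81 = (x + 3)^4

Eigenvalues and multiplicities (the geometric multiplicity of λ is n − rank(A − λI), which equals the number of Jordan blocks for λ):
  λ = -3: algebraic multiplicity = 4, geometric multiplicity = 3

Determining the block sizes for each eigenvalue:
  λ = -3: 3 blocks summing to 4 forces exactly one block of size 2 and the rest size 1 → block sizes [2, 1, 1]

Assembling the blocks gives a Jordan form
J =
  [-3,  1,  0,  0]
  [ 0, -3,  0,  0]
  [ 0,  0, -3,  0]
  [ 0,  0,  0, -3]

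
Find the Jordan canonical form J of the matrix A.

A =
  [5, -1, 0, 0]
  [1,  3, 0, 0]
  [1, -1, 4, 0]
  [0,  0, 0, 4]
J_2(4) ⊕ J_1(4) ⊕ J_1(4)

The characteristic polynomial is
  det(x·I − A) = x^4 - 16*x^3 + 96*x^2 - 256*x + 256 = (x - 4)^4

Eigenvalues and multiplicities (the geometric multiplicity of λ is n − rank(A − λI), which equals the number of Jordan blocks for λ):
  λ = 4: algebraic multiplicity = 4, geometric multiplicity = 3

Determining the block sizes for each eigenvalue:
  λ = 4: 3 blocks summing to 4 forces exactly one block of size 2 and the rest size 1 → block sizes [2, 1, 1]

Assembling the blocks gives a Jordan form
J =
  [4, 1, 0, 0]
  [0, 4, 0, 0]
  [0, 0, 4, 0]
  [0, 0, 0, 4]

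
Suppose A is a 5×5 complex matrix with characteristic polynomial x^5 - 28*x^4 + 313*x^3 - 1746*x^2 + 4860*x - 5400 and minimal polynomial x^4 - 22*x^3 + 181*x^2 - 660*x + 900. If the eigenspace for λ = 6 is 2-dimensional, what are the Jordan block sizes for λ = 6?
Block sizes for λ = 6: [2, 1]

Step 1 — from the characteristic polynomial, algebraic multiplicity of λ = 6 is 3. From dim ker(A − (6)·I) = 2, there are exactly 2 Jordan blocks for λ = 6.
Step 2 — from the minimal polynomial, the factor (x − 6)^2 tells us the largest block for λ = 6 has size 2.
Step 3 — with total size 3, 2 blocks, and largest block 2, the block sizes (in nonincreasing order) are [2, 1].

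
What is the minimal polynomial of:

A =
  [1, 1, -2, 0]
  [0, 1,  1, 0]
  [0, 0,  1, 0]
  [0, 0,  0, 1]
x^3 - 3*x^2 + 3*x - 1

The characteristic polynomial is χ_A(x) = (x - 1)^4, so the eigenvalues are known. The minimal polynomial is
  m_A(x) = Π_λ (x − λ)^{k_λ}
where k_λ is the size of the *largest* Jordan block for λ (equivalently, the smallest k with (A − λI)^k v = 0 for every generalised eigenvector v of λ).

  λ = 1: largest Jordan block has size 3, contributing (x − 1)^3

So m_A(x) = (x - 1)^3 = x^3 - 3*x^2 + 3*x - 1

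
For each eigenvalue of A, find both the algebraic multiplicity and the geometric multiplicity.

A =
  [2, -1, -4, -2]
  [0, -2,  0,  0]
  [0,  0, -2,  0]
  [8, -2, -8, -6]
λ = -2: alg = 4, geom = 3

Step 1 — factor the characteristic polynomial to read off the algebraic multiplicities:
  χ_A(x) = (x + 2)^4

Step 2 — compute geometric multiplicities via the rank-nullity identity g(λ) = n − rank(A − λI):
  rank(A − (-2)·I) = 1, so dim ker(A − (-2)·I) = n − 1 = 3

Summary:
  λ = -2: algebraic multiplicity = 4, geometric multiplicity = 3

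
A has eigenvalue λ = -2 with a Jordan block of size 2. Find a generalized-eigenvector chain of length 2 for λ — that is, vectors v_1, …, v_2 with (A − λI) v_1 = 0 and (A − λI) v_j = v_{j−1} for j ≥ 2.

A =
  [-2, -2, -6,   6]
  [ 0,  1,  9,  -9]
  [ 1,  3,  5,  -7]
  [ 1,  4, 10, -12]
A Jordan chain for λ = -2 of length 2:
v_1 = (0, 0, 1, 1)ᵀ
v_2 = (1, 0, 0, 0)ᵀ

Let N = A − (-2)·I. We want v_2 with N^2 v_2 = 0 but N^1 v_2 ≠ 0; then v_{j-1} := N · v_j for j = 2, …, 2.

Pick v_2 = (1, 0, 0, 0)ᵀ.
Then v_1 = N · v_2 = (0, 0, 1, 1)ᵀ.

Sanity check: (A − (-2)·I) v_1 = (0, 0, 0, 0)ᵀ = 0. ✓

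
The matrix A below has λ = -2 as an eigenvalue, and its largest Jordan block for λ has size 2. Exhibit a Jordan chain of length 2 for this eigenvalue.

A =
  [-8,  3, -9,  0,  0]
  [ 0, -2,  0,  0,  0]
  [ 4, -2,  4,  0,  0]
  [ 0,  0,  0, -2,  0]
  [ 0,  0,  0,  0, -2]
A Jordan chain for λ = -2 of length 2:
v_1 = (-6, 0, 4, 0, 0)ᵀ
v_2 = (1, 0, 0, 0, 0)ᵀ

Let N = A − (-2)·I. We want v_2 with N^2 v_2 = 0 but N^1 v_2 ≠ 0; then v_{j-1} := N · v_j for j = 2, …, 2.

Pick v_2 = (1, 0, 0, 0, 0)ᵀ.
Then v_1 = N · v_2 = (-6, 0, 4, 0, 0)ᵀ.

Sanity check: (A − (-2)·I) v_1 = (0, 0, 0, 0, 0)ᵀ = 0. ✓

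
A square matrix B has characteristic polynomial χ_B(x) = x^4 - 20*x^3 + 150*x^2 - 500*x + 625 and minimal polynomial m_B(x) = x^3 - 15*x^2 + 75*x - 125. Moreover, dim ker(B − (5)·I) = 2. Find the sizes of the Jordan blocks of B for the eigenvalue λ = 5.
Block sizes for λ = 5: [3, 1]

Step 1 — from the characteristic polynomial, algebraic multiplicity of λ = 5 is 4. From dim ker(B − (5)·I) = 2, there are exactly 2 Jordan blocks for λ = 5.
Step 2 — from the minimal polynomial, the factor (x − 5)^3 tells us the largest block for λ = 5 has size 3.
Step 3 — with total size 4, 2 blocks, and largest block 3, the block sizes (in nonincreasing order) are [3, 1].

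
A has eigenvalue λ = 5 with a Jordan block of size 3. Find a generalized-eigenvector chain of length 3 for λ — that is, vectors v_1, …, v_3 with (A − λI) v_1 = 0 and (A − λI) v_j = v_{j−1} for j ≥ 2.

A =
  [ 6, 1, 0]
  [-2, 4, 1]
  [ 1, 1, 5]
A Jordan chain for λ = 5 of length 3:
v_1 = (-1, 1, -1)ᵀ
v_2 = (1, -2, 1)ᵀ
v_3 = (1, 0, 0)ᵀ

Let N = A − (5)·I. We want v_3 with N^3 v_3 = 0 but N^2 v_3 ≠ 0; then v_{j-1} := N · v_j for j = 3, …, 2.

Pick v_3 = (1, 0, 0)ᵀ.
Then v_2 = N · v_3 = (1, -2, 1)ᵀ.
Then v_1 = N · v_2 = (-1, 1, -1)ᵀ.

Sanity check: (A − (5)·I) v_1 = (0, 0, 0)ᵀ = 0. ✓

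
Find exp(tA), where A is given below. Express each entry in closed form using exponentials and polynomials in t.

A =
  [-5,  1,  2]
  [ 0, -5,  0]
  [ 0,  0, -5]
e^{tA} =
  [exp(-5*t), t*exp(-5*t), 2*t*exp(-5*t)]
  [0, exp(-5*t), 0]
  [0, 0, exp(-5*t)]

Strategy: write A = P · J · P⁻¹ where J is a Jordan canonical form, so e^{tA} = P · e^{tJ} · P⁻¹, and e^{tJ} can be computed block-by-block.

A has Jordan form
J =
  [-5,  1,  0]
  [ 0, -5,  0]
  [ 0,  0, -5]
(up to reordering of blocks).

Per-block formulas:
  For a 1×1 block at λ = -5: exp(t · [-5]) = [e^(-5t)].
  For a 2×2 Jordan block J_2(-5): exp(t · J_2(-5)) = e^(-5t)·(I + t·N), where N is the 2×2 nilpotent shift.

After assembling e^{tJ} and conjugating by P, we get:

e^{tA} =
  [exp(-5*t), t*exp(-5*t), 2*t*exp(-5*t)]
  [0, exp(-5*t), 0]
  [0, 0, exp(-5*t)]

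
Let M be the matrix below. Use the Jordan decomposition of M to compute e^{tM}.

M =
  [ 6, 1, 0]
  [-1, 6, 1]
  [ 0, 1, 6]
e^{tM} =
  [-t^2*exp(6*t)/2 + exp(6*t), t*exp(6*t), t^2*exp(6*t)/2]
  [-t*exp(6*t), exp(6*t), t*exp(6*t)]
  [-t^2*exp(6*t)/2, t*exp(6*t), t^2*exp(6*t)/2 + exp(6*t)]

Strategy: write M = P · J · P⁻¹ where J is a Jordan canonical form, so e^{tM} = P · e^{tJ} · P⁻¹, and e^{tJ} can be computed block-by-block.

M has Jordan form
J =
  [6, 1, 0]
  [0, 6, 1]
  [0, 0, 6]
(up to reordering of blocks).

Per-block formulas:
  For a 3×3 Jordan block J_3(6): exp(t · J_3(6)) = e^(6t)·(I + t·N + (t^2/2)·N^2), where N is the 3×3 nilpotent shift.

After assembling e^{tJ} and conjugating by P, we get:

e^{tM} =
  [-t^2*exp(6*t)/2 + exp(6*t), t*exp(6*t), t^2*exp(6*t)/2]
  [-t*exp(6*t), exp(6*t), t*exp(6*t)]
  [-t^2*exp(6*t)/2, t*exp(6*t), t^2*exp(6*t)/2 + exp(6*t)]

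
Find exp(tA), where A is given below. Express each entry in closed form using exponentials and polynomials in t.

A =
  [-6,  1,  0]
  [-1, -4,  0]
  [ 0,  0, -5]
e^{tA} =
  [-t*exp(-5*t) + exp(-5*t), t*exp(-5*t), 0]
  [-t*exp(-5*t), t*exp(-5*t) + exp(-5*t), 0]
  [0, 0, exp(-5*t)]

Strategy: write A = P · J · P⁻¹ where J is a Jordan canonical form, so e^{tA} = P · e^{tJ} · P⁻¹, and e^{tJ} can be computed block-by-block.

A has Jordan form
J =
  [-5,  1,  0]
  [ 0, -5,  0]
  [ 0,  0, -5]
(up to reordering of blocks).

Per-block formulas:
  For a 1×1 block at λ = -5: exp(t · [-5]) = [e^(-5t)].
  For a 2×2 Jordan block J_2(-5): exp(t · J_2(-5)) = e^(-5t)·(I + t·N), where N is the 2×2 nilpotent shift.

After assembling e^{tJ} and conjugating by P, we get:

e^{tA} =
  [-t*exp(-5*t) + exp(-5*t), t*exp(-5*t), 0]
  [-t*exp(-5*t), t*exp(-5*t) + exp(-5*t), 0]
  [0, 0, exp(-5*t)]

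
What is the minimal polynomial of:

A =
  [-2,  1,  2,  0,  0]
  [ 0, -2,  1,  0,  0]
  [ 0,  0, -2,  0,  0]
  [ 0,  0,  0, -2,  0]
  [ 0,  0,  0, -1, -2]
x^3 + 6*x^2 + 12*x + 8

The characteristic polynomial is χ_A(x) = (x + 2)^5, so the eigenvalues are known. The minimal polynomial is
  m_A(x) = Π_λ (x − λ)^{k_λ}
where k_λ is the size of the *largest* Jordan block for λ (equivalently, the smallest k with (A − λI)^k v = 0 for every generalised eigenvector v of λ).

  λ = -2: largest Jordan block has size 3, contributing (x + 2)^3

So m_A(x) = (x + 2)^3 = x^3 + 6*x^2 + 12*x + 8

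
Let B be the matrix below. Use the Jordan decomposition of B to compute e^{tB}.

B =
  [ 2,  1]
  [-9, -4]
e^{tB} =
  [3*t*exp(-t) + exp(-t), t*exp(-t)]
  [-9*t*exp(-t), -3*t*exp(-t) + exp(-t)]

Strategy: write B = P · J · P⁻¹ where J is a Jordan canonical form, so e^{tB} = P · e^{tJ} · P⁻¹, and e^{tJ} can be computed block-by-block.

B has Jordan form
J =
  [-1,  1]
  [ 0, -1]
(up to reordering of blocks).

Per-block formulas:
  For a 2×2 Jordan block J_2(-1): exp(t · J_2(-1)) = e^(-1t)·(I + t·N), where N is the 2×2 nilpotent shift.

After assembling e^{tJ} and conjugating by P, we get:

e^{tB} =
  [3*t*exp(-t) + exp(-t), t*exp(-t)]
  [-9*t*exp(-t), -3*t*exp(-t) + exp(-t)]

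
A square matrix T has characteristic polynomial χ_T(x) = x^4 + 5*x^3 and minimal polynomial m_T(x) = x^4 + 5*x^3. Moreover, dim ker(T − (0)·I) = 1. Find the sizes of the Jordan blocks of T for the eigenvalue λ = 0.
Block sizes for λ = 0: [3]

Step 1 — from the characteristic polynomial, algebraic multiplicity of λ = 0 is 3. From dim ker(T − (0)·I) = 1, there are exactly 1 Jordan blocks for λ = 0.
Step 2 — from the minimal polynomial, the factor (x − 0)^3 tells us the largest block for λ = 0 has size 3.
Step 3 — with total size 3, 1 blocks, and largest block 3, the block sizes (in nonincreasing order) are [3].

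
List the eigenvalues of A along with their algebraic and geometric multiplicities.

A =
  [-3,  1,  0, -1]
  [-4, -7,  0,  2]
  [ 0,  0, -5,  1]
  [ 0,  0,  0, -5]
λ = -5: alg = 4, geom = 2

Step 1 — factor the characteristic polynomial to read off the algebraic multiplicities:
  χ_A(x) = (x + 5)^4

Step 2 — compute geometric multiplicities via the rank-nullity identity g(λ) = n − rank(A − λI):
  rank(A − (-5)·I) = 2, so dim ker(A − (-5)·I) = n − 2 = 2

Summary:
  λ = -5: algebraic multiplicity = 4, geometric multiplicity = 2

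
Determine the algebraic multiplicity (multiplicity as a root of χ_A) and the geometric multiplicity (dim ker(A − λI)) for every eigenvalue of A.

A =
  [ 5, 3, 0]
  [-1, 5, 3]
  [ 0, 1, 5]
λ = 5: alg = 3, geom = 1

Step 1 — factor the characteristic polynomial to read off the algebraic multiplicities:
  χ_A(x) = (x - 5)^3

Step 2 — compute geometric multiplicities via the rank-nullity identity g(λ) = n − rank(A − λI):
  rank(A − (5)·I) = 2, so dim ker(A − (5)·I) = n − 2 = 1

Summary:
  λ = 5: algebraic multiplicity = 3, geometric multiplicity = 1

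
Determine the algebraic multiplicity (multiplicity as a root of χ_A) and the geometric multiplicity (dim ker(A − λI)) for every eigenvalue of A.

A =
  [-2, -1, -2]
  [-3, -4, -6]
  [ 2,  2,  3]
λ = -1: alg = 3, geom = 2

Step 1 — factor the characteristic polynomial to read off the algebraic multiplicities:
  χ_A(x) = (x + 1)^3

Step 2 — compute geometric multiplicities via the rank-nullity identity g(λ) = n − rank(A − λI):
  rank(A − (-1)·I) = 1, so dim ker(A − (-1)·I) = n − 1 = 2

Summary:
  λ = -1: algebraic multiplicity = 3, geometric multiplicity = 2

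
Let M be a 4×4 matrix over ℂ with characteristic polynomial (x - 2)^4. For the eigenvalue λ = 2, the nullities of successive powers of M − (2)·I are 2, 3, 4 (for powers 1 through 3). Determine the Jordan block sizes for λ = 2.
Block sizes for λ = 2: [3, 1]

From the dimensions of kernels of powers, the number of Jordan blocks of size at least j is d_j − d_{j−1} where d_j = dim ker(N^j) (with d_0 = 0). Computing the differences gives [2, 1, 1].
The number of blocks of size exactly k is (#blocks of size ≥ k) − (#blocks of size ≥ k + 1), so the partition is: 1 block(s) of size 1, 1 block(s) of size 3.
In nonincreasing order the block sizes are [3, 1].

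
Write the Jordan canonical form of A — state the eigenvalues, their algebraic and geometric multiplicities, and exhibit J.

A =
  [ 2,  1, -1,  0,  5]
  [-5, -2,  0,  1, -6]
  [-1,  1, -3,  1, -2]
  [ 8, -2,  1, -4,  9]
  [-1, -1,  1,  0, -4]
J_2(-3) ⊕ J_2(-3) ⊕ J_1(1)

The characteristic polynomial is
  det(x·I − A) = x^5 + 11*x^4 + 42*x^3 + 54*x^2 - 27*x - 81 = (x - 1)*(x + 3)^4

Eigenvalues and multiplicities (the geometric multiplicity of λ is n − rank(A − λI), which equals the number of Jordan blocks for λ):
  λ = -3: algebraic multiplicity = 4, geometric multiplicity = 2
  λ = 1: algebraic multiplicity = 1, geometric multiplicity = 1

Determining the block sizes for each eigenvalue:
  λ = -3: with am = 4 and gm = 2, the partition is not yet determined (e.g. several partitions of 4 into 2 parts exist). Let N = A − (-3)·I. Computing rank(N^1) = 3, rank(N^2) = 1; the number of blocks of size ≥ j is rank(N^{j−1}) − rank(N^j), giving [2, 2]. So we have 2 block(s) of size 2 → block sizes [2, 2]
  λ = 1: one block (gm = 1), so the single block has size am = 1 → block sizes [1]

Assembling the blocks gives a Jordan form
J =
  [-3,  1,  0,  0, 0]
  [ 0, -3,  0,  0, 0]
  [ 0,  0, -3,  1, 0]
  [ 0,  0,  0, -3, 0]
  [ 0,  0,  0,  0, 1]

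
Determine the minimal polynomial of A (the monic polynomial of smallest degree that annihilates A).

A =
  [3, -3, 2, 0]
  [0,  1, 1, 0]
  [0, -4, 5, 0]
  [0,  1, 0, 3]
x^3 - 9*x^2 + 27*x - 27

The characteristic polynomial is χ_A(x) = (x - 3)^4, so the eigenvalues are known. The minimal polynomial is
  m_A(x) = Π_λ (x − λ)^{k_λ}
where k_λ is the size of the *largest* Jordan block for λ (equivalently, the smallest k with (A − λI)^k v = 0 for every generalised eigenvector v of λ).

  λ = 3: largest Jordan block has size 3, contributing (x − 3)^3

So m_A(x) = (x - 3)^3 = x^3 - 9*x^2 + 27*x - 27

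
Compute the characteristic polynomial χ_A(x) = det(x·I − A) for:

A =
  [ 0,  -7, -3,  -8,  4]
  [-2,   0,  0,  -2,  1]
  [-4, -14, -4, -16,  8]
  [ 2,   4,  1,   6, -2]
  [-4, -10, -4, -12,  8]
x^5 - 10*x^4 + 40*x^3 - 80*x^2 + 80*x - 32

Expanding det(x·I − A) (e.g. by cofactor expansion or by noting that A is similar to its Jordan form J, which has the same characteristic polynomial as A) gives
  χ_A(x) = x^5 - 10*x^4 + 40*x^3 - 80*x^2 + 80*x - 32
which factors as (x - 2)^5. The eigenvalues (with algebraic multiplicities) are λ = 2 with multiplicity 5.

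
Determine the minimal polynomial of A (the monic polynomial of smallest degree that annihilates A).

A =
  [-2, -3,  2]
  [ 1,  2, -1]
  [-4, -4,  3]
x^3 - 3*x^2 + 3*x - 1

The characteristic polynomial is χ_A(x) = (x - 1)^3, so the eigenvalues are known. The minimal polynomial is
  m_A(x) = Π_λ (x − λ)^{k_λ}
where k_λ is the size of the *largest* Jordan block for λ (equivalently, the smallest k with (A − λI)^k v = 0 for every generalised eigenvector v of λ).

  λ = 1: largest Jordan block has size 3, contributing (x − 1)^3

So m_A(x) = (x - 1)^3 = x^3 - 3*x^2 + 3*x - 1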